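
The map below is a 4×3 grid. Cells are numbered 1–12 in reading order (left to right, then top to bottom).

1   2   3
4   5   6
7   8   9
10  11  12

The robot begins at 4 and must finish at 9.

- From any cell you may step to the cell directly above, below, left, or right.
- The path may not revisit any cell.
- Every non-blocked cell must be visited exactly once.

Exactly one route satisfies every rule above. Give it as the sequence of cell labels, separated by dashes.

Need to visit all 12 open cells exactly once, starting at 4 and ending at 9.
Route from 4: up 1 to 1, right 2 to 3, down 1 to 6, left 1 to 5, down 1 to 8, left 1 to 7, down 1 to 10, right 2 to 12, up 1 to 9 — 11 moves in all.
Check: all 12 open cells covered.

4 - 1 - 2 - 3 - 6 - 5 - 8 - 7 - 10 - 11 - 12 - 9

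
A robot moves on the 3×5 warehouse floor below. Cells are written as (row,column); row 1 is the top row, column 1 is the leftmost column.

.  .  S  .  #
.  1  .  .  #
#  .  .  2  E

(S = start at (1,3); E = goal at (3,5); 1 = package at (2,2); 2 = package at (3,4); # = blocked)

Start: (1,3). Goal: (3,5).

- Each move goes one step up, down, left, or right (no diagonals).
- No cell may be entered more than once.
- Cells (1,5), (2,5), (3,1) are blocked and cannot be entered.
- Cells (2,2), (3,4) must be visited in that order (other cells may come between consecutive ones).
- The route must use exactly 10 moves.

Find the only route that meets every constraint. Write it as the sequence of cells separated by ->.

The waypoints must appear in the order (2,2), (3,4), with no cell reused.
Route from (1,3): left 2 to (1,1), down 1 to (2,1), right 1 to (2,2), down 1 to (3,2), right 1 to (3,3), up 1 to (2,3), right 1 to (2,4), down 1 to (3,4), right 1 to (3,5) — 10 moves in all.
Check: order respected (1 at step 4, 2 at step 9); 10 moves as required.

(1,3) -> (1,2) -> (1,1) -> (2,1) -> (2,2) -> (3,2) -> (3,3) -> (2,3) -> (2,4) -> (3,4) -> (3,5)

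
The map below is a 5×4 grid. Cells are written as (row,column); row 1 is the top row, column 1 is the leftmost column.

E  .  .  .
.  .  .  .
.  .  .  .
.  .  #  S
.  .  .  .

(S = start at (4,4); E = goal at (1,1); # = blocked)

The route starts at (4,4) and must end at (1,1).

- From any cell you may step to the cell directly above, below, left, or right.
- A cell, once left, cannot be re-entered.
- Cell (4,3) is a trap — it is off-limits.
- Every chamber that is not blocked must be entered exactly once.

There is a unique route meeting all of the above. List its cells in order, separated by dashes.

(4,4) - (5,4) - (5,3) - (5,2) - (5,1) - (4,1) - (4,2) - (3,2) - (3,1) - (2,1) - (2,2) - (2,3) - (3,3) - (3,4) - (2,4) - (1,4) - (1,3) - (1,2) - (1,1)

Need to visit all 19 open cells exactly once, starting at (4,4) and ending at (1,1).
Route from (4,4): down 1 to (5,4), left 3 to (5,1), up 1 to (4,1), right 1 to (4,2), up 1 to (3,2), left 1 to (3,1), up 1 to (2,1), right 2 to (2,3), down 1 to (3,3), right 1 to (3,4), up 2 to (1,4), left 3 to (1,1) — 18 moves in all.
Check: all 19 open cells covered.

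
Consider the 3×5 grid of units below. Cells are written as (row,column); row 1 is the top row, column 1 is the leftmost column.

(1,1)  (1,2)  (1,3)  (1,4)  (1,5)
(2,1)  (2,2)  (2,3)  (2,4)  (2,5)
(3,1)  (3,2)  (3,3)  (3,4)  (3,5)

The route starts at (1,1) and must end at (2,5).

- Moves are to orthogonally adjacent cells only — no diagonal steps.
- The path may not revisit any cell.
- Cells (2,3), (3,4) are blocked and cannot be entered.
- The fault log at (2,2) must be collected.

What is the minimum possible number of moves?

Any route passes through (2,2) somewhere between (1,1) and (2,5). Summing Manhattan distances along the two legs ((1,1) → (2,2) → (2,5)) gives a lower bound of 2 + 3 = 5 moves.
That bound ignores the blocked cells. Measuring each leg by the fewest moves that actually steer around them ((1,1)→(2,2): 2; (2,2)→(2,5): 5) raises the lower bound to 7.
A route of 7 moves exists: (1,1) → (2,1) → (2,2) → (1,2) → (1,3) → (1,4) → (2,4) → (2,5).
Since 7 matches that lower bound, it is optimal.

7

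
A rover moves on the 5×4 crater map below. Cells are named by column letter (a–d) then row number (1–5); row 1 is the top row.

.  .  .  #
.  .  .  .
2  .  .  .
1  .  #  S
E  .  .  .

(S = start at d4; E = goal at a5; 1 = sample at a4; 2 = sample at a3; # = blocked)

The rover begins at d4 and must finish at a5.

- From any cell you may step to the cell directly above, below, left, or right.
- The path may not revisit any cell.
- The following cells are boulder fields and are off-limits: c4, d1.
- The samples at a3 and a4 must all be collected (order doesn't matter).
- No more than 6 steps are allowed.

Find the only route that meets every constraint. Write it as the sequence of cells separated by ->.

d4 -> d3 -> c3 -> b3 -> a3 -> a4 -> a5

Any route must reach a3 and a4 and still end at a5 within 6 moves, so the order of the required stops is forced.
Route from d4: up 1 to d3, left 3 to a3, down 2 to a5 — 6 moves in all.
Check: all required cells visited; 6 ≤ 6 moves.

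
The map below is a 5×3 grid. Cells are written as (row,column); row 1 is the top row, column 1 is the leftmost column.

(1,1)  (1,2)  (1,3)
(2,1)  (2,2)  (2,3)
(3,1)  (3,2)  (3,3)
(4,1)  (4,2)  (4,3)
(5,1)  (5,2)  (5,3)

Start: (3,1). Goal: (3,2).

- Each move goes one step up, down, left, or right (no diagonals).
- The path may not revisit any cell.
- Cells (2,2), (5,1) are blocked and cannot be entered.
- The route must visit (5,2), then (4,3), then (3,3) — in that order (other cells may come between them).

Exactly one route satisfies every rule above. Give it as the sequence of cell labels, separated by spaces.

(3,1) (4,1) (4,2) (5,2) (5,3) (4,3) (3,3) (3,2)

The waypoints must appear in the order (5,2), (4,3), (3,3), with no cell reused.
Route from (3,1): down to (4,1), right to (4,2), down to (5,2), right to (5,3), 2× up (reaching (3,3)), left to (3,2) — 7 moves in all.
Check: order respected ((5,2) at step 3, (4,3) at step 5, (3,3) at step 6).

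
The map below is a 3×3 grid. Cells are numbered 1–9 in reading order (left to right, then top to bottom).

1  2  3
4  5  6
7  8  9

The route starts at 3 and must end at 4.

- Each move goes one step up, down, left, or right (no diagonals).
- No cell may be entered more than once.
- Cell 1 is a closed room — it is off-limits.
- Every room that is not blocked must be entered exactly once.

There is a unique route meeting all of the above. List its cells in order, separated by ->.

3 -> 2 -> 5 -> 6 -> 9 -> 8 -> 7 -> 4

Need to visit all 8 open cells exactly once, starting at 3 and ending at 4.
Cell 7 has only two open neighbours (4 and 8), so the path must pass straight through it: one of those is the cell it's entered from and the other is where it exits.
Route from 3: left to 2, down to 5, right to 6, down to 9, 2× left (reaching 7), up to 4 — 7 moves in all.
Check: all 8 open cells covered.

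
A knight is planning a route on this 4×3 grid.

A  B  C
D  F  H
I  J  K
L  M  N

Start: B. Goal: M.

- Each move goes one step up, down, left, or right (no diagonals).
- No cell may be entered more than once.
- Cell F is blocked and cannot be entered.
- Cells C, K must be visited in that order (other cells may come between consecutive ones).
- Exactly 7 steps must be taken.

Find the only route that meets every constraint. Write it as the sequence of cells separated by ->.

The waypoints must appear in the order C, K, with no cell reused.
Route from B: right to C, 2× down (reaching K), 2× left (reaching I), down to L, right to M — 7 moves in all.
Check: order respected (C at step 1, K at step 3); 7 moves as required.

B -> C -> H -> K -> J -> I -> L -> M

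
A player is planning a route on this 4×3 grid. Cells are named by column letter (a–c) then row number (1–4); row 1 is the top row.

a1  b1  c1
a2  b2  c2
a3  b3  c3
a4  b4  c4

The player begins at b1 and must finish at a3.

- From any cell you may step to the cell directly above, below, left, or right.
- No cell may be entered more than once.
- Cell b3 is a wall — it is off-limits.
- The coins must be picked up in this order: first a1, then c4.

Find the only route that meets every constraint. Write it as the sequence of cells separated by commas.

b1, a1, a2, b2, c2, c3, c4, b4, a4, a3

The waypoints must appear in the order a1, c4, with no cell reused.
Route from b1: left to a1, down to a2, 2× right (reaching c2), 2× down (reaching c4), 2× left (reaching a4), up to a3 — 9 moves in all.
Check: order respected (a1 at step 1, c4 at step 6).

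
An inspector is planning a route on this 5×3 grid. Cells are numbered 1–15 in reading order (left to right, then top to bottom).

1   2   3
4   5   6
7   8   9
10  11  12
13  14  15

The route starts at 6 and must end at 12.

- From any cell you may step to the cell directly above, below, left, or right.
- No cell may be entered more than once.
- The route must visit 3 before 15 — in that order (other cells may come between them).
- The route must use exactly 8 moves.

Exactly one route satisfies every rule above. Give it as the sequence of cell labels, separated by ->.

6 -> 3 -> 2 -> 5 -> 8 -> 11 -> 14 -> 15 -> 12

The waypoints must appear in the order 3, 15, with no cell reused.
Route from 6: up to 3, left to 2, 4× down (reaching 14), right to 15, up to 12 — 8 moves in all.
Check: order respected (3 at step 1, 15 at step 7); 8 moves as required.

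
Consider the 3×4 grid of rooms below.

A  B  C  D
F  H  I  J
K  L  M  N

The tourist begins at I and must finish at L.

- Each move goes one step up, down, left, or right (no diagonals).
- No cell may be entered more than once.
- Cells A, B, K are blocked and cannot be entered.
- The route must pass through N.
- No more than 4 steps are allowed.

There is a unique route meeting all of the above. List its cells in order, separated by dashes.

I - J - N - M - L

The 4-move cap with required stops at N leaves no slack for detours.
Route from I: right 1 to J, down 1 to N, left 2 to L — 4 moves in all.
Check: all required cells visited; 4 ≤ 4 moves.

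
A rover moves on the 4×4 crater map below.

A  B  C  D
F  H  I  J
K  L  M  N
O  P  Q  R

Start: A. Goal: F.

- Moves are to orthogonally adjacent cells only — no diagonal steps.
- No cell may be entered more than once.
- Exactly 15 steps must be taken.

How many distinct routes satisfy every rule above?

Need simple routes of exactly 15 moves from A to F (Manhattan distance 1, so 7 moves are spent on a detour and 7 undoing it).
Enumerating: A B H L M I C D J N R Q P O K F | A B H I C D J N R Q M L P O K F | A B C D J N R Q M I H L P O K F | A B C D J N R Q P O K L M I H F | A B C D J I M N R Q P O K L H F | A B C D J I H L M N R Q P O K F.
That gives 6 routes.

6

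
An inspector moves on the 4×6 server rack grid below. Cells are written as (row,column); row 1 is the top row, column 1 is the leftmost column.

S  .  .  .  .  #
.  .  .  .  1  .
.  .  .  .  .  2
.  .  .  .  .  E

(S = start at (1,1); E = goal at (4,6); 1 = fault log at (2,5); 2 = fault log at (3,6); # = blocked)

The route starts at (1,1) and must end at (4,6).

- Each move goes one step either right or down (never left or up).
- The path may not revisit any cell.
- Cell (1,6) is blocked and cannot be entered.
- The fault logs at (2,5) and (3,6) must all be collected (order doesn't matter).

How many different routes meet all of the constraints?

A right/down-only route from (1,1) to (4,6) makes exactly 3 down-moves and 5 right-moves in some order.
With no other constraints that would be C(8,3) = 56 routes.
A monotone route can only reach the required cells in the order (2,5), (3,6), so split there and multiply the segment counts (each segment already excludes blocked cells): (1,1)→(2,5): 5; (2,5)→(3,6): 2; (3,6)→(4,6): 1; product = 10.
That gives 10 routes.

10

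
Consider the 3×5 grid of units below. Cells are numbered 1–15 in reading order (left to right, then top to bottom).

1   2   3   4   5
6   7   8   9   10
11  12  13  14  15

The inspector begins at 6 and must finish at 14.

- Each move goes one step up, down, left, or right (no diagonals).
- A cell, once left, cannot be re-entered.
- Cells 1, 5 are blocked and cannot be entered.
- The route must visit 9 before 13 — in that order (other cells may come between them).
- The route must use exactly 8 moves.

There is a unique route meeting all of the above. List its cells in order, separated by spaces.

The waypoints must appear in the order 9, 13, with no cell reused.
Route from 6: right 1 to 7, up 1 to 2, right 2 to 4, down 1 to 9, left 1 to 8, down 1 to 13, right 1 to 14 — 8 moves in all.
Check: order respected (9 at step 5, 13 at step 7); 8 moves as required.

6 7 2 3 4 9 8 13 14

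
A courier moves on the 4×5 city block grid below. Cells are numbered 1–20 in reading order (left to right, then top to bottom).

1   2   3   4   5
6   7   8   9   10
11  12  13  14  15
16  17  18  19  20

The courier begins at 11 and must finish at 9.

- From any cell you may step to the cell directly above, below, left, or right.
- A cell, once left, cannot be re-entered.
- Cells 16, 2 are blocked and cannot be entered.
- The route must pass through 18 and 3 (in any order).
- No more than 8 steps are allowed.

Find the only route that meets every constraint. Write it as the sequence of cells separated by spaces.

Any route must reach 18 and 3 and still end at 9 within 8 moves, so the order of the required stops is forced.
Route from 11: right 1 to 12, down 1 to 17, right 1 to 18, up 3 to 3, right 1 to 4, down 1 to 9 — 8 moves in all.
Check: all required cells visited; 8 ≤ 8 moves.

11 12 17 18 13 8 3 4 9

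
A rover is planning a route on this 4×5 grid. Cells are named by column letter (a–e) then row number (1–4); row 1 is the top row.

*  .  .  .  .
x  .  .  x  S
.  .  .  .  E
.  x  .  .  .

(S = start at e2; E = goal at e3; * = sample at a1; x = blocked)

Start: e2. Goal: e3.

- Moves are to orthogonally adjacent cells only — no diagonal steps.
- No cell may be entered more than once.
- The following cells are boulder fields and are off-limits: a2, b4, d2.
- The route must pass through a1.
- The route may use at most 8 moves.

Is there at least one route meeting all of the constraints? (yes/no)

no

a1 must be visited but has only one open neighbour (b1), and it is neither the start nor the goal — the route would have to enter and leave through b1, re-entering it.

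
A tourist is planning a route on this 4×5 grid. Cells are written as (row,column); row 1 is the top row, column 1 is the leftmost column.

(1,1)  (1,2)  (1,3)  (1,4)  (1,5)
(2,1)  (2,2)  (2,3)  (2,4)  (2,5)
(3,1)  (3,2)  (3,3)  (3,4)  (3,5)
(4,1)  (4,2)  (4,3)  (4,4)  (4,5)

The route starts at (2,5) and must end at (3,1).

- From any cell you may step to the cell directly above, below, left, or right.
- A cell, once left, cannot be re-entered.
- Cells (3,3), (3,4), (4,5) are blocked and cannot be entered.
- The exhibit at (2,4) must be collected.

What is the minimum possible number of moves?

Any route passes through (2,4) somewhere between (2,5) and (3,1). Summing Manhattan distances along the two legs ((2,5) → (2,4) → (3,1)) gives a lower bound of 1 + 4 = 5 moves.
A route of 5 moves achieves this: (2,5) → (2,4) → (2,3) → (2,2) → (3,2) → (3,1).
Since 5 matches the lower bound, it is optimal.

5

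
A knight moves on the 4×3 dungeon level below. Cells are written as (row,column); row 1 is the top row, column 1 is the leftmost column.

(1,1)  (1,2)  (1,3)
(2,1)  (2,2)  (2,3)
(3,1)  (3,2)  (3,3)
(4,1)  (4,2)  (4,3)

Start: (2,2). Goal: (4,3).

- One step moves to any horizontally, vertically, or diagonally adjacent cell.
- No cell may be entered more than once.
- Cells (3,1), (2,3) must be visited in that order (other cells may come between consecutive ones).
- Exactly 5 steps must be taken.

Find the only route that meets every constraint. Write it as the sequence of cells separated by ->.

(2,2) -> (3,1) -> (3,2) -> (2,3) -> (3,3) -> (4,3)

The waypoints must appear in the order (3,1), (2,3), with no cell reused.
Route from (2,2): down-left 1 to (3,1), right 1 to (3,2), up-right 1 to (2,3), down 2 to (4,3) — 5 moves in all.
Check: order respected ((3,1) at step 1, (2,3) at step 3); 5 moves as required.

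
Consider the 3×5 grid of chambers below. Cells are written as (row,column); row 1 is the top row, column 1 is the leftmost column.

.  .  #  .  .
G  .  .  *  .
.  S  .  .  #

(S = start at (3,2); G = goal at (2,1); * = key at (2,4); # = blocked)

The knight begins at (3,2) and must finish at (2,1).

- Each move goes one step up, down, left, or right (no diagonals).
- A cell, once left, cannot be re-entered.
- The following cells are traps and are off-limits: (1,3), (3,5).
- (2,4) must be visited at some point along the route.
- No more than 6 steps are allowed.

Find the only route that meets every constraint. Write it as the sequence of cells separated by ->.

(3,2) -> (3,3) -> (3,4) -> (2,4) -> (2,3) -> (2,2) -> (2,1)

Any route must reach (2,4) and still end at (2,1) within 6 moves, so the order of the required stops is forced.
Route from (3,2): right 2 to (3,4), up 1 to (2,4), left 3 to (2,1) — 6 moves in all.
Check: all required cells visited; 6 ≤ 6 moves.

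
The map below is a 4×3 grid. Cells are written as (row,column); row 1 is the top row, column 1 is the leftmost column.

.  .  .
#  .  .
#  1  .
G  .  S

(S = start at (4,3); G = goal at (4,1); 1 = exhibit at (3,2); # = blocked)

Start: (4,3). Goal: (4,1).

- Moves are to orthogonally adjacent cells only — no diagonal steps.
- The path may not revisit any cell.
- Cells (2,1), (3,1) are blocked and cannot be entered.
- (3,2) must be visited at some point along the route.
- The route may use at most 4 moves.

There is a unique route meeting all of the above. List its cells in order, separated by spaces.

The budget equals the shortest possible length, so every move has to be on a shortest route through the required cells.
Route from (4,3): up to (3,3), left to (3,2), down to (4,2), left to (4,1) — 4 moves in all.
Check: all required cells visited; 4 ≤ 4 moves.

(4,3) (3,3) (3,2) (4,2) (4,1)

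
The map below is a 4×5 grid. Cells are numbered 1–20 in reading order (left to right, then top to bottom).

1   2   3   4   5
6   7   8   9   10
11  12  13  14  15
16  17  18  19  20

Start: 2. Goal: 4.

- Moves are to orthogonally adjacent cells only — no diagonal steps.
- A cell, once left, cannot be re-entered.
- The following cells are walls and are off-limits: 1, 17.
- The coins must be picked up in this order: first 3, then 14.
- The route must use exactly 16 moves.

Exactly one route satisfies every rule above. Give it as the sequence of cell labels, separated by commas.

2, 3, 8, 7, 6, 11, 12, 13, 18, 19, 20, 15, 14, 9, 10, 5, 4

The waypoints must appear in the order 3, 14, with no cell reused.
Route from 2: right 1 to 3, down 1 to 8, left 2 to 6, down 1 to 11, right 2 to 13, down 1 to 18, right 2 to 20, up 1 to 15, left 1 to 14, up 1 to 9, right 1 to 10, up 1 to 5, left 1 to 4 — 16 moves in all.
Check: order respected (3 at step 1, 14 at step 12); 16 moves as required.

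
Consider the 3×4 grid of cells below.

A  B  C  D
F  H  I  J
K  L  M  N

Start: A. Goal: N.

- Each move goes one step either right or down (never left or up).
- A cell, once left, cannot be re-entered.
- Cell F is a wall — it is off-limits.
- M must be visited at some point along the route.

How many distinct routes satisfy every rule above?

A right/down-only route from A to N makes exactly 2 down-moves and 3 right-moves in some order.
With no other constraints that would be C(5,2) = 10 routes.
Split at M and multiply the segment counts (each segment already excludes blocked cells): A→M: 3; M→N: 1; product = 3.
That gives 3 routes.

3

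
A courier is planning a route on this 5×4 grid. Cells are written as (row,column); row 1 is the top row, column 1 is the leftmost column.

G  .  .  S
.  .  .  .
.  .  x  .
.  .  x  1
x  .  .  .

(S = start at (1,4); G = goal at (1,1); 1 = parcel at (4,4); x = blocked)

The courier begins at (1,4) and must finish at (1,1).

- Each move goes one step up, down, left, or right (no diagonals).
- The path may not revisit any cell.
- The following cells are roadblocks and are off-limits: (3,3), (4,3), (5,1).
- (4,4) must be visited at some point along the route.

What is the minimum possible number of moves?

11

Any route passes through (4,4) somewhere between (1,4) and (1,1). Summing Manhattan distances along the two legs ((1,4) → (4,4) → (1,1)) gives a lower bound of 3 + 6 = 9 moves.
The shortest route satisfying every rule uses 11 moves: (1,4) → (2,4) → (3,4) → (4,4) → (5,4) → (5,3) → (5,2) → (4,2) → (3,2) → (2,2) → (1,2) → (1,1).
The bound of 9 isn't tight here; checking systematically, no route of length 9 through 10 satisfies every constraint, so 11 is the minimum.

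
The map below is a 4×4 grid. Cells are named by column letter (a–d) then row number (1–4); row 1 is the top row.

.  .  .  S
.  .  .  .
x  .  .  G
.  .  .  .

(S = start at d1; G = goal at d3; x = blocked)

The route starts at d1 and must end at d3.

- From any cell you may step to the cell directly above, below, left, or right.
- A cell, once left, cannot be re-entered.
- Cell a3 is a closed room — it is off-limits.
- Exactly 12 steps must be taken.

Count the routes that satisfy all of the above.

Need simple routes of exactly 12 moves from d1 to d3 (Manhattan distance 2, so 5 moves are spent on a detour and 5 undoing it).
Enumerating: d1 d2 c2 c1 b1 a1 a2 b2 b3 b4 c4 c3 d3 | d1 d2 c2 c1 b1 a1 a2 b2 b3 b4 c4 d4 d3 | d1 d2 c2 c1 b1 a1 a2 b2 b3 c3 c4 d4 d3 | d1 c1 b1 a1 a2 b2 b3 b4 c4 c3 c2 d2 d3 | d1 c1 b1 a1 a2 b2 c2 c3 b3 b4 c4 d4 d3.
That gives 5 routes.

5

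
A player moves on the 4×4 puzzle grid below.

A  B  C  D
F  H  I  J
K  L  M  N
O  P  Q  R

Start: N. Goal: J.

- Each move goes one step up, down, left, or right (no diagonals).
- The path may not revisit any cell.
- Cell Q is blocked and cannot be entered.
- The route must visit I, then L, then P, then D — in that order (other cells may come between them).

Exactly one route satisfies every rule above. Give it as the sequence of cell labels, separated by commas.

N, M, I, H, L, P, O, K, F, A, B, C, D, J

The waypoints must appear in the order I, L, P, D, with no cell reused.
Route from N: left to M, up to I, left to H, 2× down (reaching P), left to O, 3× up (reaching A), 3× right (reaching D), down to J — 13 moves in all.
Check: order respected (I at step 2, L at step 4, P at step 5, D at step 12).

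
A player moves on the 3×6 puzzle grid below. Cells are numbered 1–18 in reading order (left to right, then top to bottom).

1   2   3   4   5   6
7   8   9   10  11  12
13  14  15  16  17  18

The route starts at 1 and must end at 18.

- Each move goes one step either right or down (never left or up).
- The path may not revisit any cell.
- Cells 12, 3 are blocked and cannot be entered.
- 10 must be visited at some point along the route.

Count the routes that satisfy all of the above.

A right/down-only route from 1 to 18 makes exactly 2 down-moves and 5 right-moves in some order.
With no other constraints that would be C(7,2) = 21 routes.
Split at 10 and multiply the segment counts (each segment already excludes blocked cells): 1→10: 2; 10→18: 2; product = 4.
That gives 4 routes.

4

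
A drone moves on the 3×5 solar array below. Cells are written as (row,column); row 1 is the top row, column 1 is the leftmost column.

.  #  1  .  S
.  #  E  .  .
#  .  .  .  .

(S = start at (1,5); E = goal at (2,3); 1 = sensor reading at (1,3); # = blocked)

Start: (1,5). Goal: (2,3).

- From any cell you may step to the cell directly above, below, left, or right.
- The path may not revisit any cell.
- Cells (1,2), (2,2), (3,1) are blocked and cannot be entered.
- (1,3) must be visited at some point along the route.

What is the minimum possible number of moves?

Any route passes through (1,3) somewhere between (1,5) and (2,3). Summing Manhattan distances along the two legs ((1,5) → (1,3) → (2,3)) gives a lower bound of 2 + 1 = 3 moves.
A route of 3 moves achieves this: (1,5) → (1,4) → (1,3) → (2,3).
Since 3 matches the lower bound, it is optimal.

3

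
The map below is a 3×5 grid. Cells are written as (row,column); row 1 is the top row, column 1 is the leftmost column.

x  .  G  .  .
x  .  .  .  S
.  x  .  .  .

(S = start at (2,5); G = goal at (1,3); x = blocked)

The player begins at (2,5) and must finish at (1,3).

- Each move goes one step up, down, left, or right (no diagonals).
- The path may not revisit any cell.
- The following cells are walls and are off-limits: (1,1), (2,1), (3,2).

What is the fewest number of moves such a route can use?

The Manhattan distance from (2,5) to (1,3) is |2−1| + |5−3| = 3, so at least 3 moves are needed.
A route of 3 moves achieves this: (2,5) → (1,5) → (1,4) → (1,3).
Since 3 matches the lower bound, it is optimal.

3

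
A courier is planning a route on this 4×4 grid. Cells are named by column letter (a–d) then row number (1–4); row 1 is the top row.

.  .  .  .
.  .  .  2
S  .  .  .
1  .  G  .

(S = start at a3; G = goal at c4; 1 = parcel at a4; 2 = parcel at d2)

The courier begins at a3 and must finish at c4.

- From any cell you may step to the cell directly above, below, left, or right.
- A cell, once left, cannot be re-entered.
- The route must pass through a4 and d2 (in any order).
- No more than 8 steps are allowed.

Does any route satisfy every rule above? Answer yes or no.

Even ignoring the no-revisit rule, getting from a3 to c4, taking the cheapest ordering a3 → a4 → d2 → c4 needs at least 1 + 5 + 3 = 9 moves (Manhattan distance per leg), which exceeds the 8-move limit.

no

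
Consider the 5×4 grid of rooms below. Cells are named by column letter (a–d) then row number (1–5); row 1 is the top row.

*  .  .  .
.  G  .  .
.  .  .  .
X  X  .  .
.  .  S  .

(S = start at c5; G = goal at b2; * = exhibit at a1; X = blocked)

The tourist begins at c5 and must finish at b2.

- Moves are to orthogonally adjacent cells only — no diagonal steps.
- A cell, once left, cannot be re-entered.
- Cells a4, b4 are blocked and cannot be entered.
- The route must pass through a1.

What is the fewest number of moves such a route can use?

Any route passes through a1 somewhere between c5 and b2. Summing Manhattan distances along the two legs (c5 → a1 → b2) gives a lower bound of 6 + 2 = 8 moves.
A route of 8 moves achieves this: c5 → c4 → c3 → c2 → c1 → b1 → a1 → a2 → b2.
Since 8 matches the lower bound, it is optimal.

8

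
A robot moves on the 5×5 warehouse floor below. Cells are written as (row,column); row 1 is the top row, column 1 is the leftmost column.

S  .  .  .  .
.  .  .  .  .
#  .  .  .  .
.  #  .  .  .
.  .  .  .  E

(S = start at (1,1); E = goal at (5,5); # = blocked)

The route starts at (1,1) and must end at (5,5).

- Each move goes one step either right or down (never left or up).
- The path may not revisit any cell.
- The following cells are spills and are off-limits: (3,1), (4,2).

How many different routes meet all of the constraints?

47

A right/down-only route from (1,1) to (5,5) makes exactly 4 down-moves and 4 right-moves in some order.
With no other constraints that would be C(8,4) = 70 routes.
Subtract routes through each blocked cell (inclusion–exclusion for overlaps): − through (3,1): 15 − through (4,2): 16 + through (3,1)&(4,2): 8 → 47.
That gives 47 routes.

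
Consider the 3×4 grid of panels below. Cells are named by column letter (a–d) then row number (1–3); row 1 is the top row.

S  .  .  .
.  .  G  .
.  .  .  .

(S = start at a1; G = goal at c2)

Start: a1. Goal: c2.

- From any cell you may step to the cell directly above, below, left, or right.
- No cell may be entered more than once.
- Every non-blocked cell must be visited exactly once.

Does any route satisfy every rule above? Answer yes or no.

One route that works: a1 → a2 → a3 → b3 → b2 → b1 → c1 → d1 → d2 → d3 → c3 → c2.

yes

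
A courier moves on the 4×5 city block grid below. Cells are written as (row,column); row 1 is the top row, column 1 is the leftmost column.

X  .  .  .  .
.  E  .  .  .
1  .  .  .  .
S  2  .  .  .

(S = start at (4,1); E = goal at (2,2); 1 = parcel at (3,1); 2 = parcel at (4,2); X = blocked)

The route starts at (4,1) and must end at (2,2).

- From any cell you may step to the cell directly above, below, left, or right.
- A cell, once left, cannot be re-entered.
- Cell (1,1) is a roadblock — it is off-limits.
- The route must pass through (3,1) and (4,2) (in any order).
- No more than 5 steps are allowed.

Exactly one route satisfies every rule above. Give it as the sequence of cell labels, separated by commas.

(4,1), (4,2), (3,2), (3,1), (2,1), (2,2)

The budget equals the shortest possible length, so every move has to be on a shortest route through the required cells.
Route from (4,1): right 1 to (4,2), up 1 to (3,2), left 1 to (3,1), up 1 to (2,1), right 1 to (2,2) — 5 moves in all.
Check: all required cells visited; 5 ≤ 5 moves.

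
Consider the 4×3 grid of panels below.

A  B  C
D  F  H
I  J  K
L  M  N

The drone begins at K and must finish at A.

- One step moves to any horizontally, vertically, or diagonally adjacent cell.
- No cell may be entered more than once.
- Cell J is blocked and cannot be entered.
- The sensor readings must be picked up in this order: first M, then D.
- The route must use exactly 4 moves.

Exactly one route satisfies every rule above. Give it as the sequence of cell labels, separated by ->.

K -> M -> I -> D -> A

The waypoints must appear in the order M, D, with no cell reused.
Route from K: down-left to M, up-left to I, 2× up (reaching A) — 4 moves in all.
Check: order respected (M at step 1, D at step 3); 4 moves as required.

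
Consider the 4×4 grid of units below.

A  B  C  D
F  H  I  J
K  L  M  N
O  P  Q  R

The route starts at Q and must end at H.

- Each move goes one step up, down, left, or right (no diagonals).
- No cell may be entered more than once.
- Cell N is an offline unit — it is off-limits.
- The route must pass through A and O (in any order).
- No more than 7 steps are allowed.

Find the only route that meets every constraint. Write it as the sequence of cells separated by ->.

Q -> P -> O -> K -> F -> A -> B -> H

Any route must reach A and O and still end at H within 7 moves, so the order of the required stops is forced.
Route from Q: 2× left (reaching O), 3× up (reaching A), right to B, down to H — 7 moves in all.
Check: all required cells visited; 7 ≤ 7 moves.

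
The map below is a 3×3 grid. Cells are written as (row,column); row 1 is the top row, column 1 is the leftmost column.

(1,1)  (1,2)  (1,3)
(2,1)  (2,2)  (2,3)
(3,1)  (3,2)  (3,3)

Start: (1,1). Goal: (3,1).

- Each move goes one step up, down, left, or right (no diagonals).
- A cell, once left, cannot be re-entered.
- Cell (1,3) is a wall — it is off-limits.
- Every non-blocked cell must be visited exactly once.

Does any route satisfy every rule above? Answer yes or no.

Colour the cells like a checkerboard: each orthogonal step flips colour, so a Hamiltonian route alternates colours. Here there are 4 cells of one colour and 4 of the other, with start on the same colour as the goal — the counts and endpoints can't be arranged into an alternating sequence of length 8, so no Hamiltonian route exists.

no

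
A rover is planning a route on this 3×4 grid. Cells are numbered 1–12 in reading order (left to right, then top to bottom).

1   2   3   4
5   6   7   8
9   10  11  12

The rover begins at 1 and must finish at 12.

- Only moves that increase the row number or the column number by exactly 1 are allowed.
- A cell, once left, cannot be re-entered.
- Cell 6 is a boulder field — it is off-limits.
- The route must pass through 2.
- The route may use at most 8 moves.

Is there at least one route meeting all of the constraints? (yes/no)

yes

One route that works: 1 → 2 → 3 → 7 → 11 → 12.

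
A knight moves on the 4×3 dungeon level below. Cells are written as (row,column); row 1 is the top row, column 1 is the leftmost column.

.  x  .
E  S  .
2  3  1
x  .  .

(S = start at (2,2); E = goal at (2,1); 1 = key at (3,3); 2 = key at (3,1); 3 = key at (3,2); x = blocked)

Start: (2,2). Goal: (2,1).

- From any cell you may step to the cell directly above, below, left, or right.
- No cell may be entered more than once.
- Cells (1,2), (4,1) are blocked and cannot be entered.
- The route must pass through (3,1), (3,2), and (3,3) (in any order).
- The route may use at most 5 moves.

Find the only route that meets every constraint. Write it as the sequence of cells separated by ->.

Any route must reach (3,1), (3,2), and (3,3) and still end at (2,1) within 5 moves, so the order of the required stops is forced.
Route from (2,2): right to (2,3), down to (3,3), 2× left (reaching (3,1)), up to (2,1) — 5 moves in all.
Check: all required cells visited; 5 ≤ 5 moves.

(2,2) -> (2,3) -> (3,3) -> (3,2) -> (3,1) -> (2,1)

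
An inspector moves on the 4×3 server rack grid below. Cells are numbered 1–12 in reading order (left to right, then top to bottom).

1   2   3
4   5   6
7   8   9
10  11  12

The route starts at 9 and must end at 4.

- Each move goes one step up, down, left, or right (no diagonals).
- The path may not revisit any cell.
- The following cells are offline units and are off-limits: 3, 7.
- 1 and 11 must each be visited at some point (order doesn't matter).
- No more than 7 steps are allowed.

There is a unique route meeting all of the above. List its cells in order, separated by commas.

9, 12, 11, 8, 5, 2, 1, 4

The budget equals the shortest possible length, so every move has to be on a shortest route through the required cells.
Route from 9: down to 12, left to 11, 3× up (reaching 2), left to 1, down to 4 — 7 moves in all.
Check: all required cells visited; 7 ≤ 7 moves.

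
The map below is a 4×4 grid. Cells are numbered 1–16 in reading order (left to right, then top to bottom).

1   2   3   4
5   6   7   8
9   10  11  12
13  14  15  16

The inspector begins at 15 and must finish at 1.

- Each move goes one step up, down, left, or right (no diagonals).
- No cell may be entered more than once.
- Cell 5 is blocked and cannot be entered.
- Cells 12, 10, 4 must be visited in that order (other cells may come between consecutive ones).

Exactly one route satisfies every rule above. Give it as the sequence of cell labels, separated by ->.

15 -> 16 -> 12 -> 11 -> 10 -> 6 -> 7 -> 8 -> 4 -> 3 -> 2 -> 1

The waypoints must appear in the order 12, 10, 4, with no cell reused.
Route from 15: right 1 to 16, up 1 to 12, left 2 to 10, up 1 to 6, right 2 to 8, up 1 to 4, left 3 to 1 — 11 moves in all.
Check: order respected (12 at step 2, 10 at step 4, 4 at step 8).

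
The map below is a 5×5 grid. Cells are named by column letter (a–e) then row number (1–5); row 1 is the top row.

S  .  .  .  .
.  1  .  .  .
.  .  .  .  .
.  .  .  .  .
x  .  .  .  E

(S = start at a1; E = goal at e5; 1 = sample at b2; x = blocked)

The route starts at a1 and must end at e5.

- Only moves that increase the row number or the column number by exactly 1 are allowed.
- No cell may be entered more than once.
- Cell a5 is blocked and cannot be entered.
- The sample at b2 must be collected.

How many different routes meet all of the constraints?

40

A right/down-only route from a1 to e5 makes exactly 4 down-moves and 4 right-moves in some order.
With no other constraints that would be C(8,4) = 70 routes.
Split at b2 and multiply the segment counts (each segment already excludes blocked cells): a1→b2: 2; b2→e5: 20; product = 40.
That gives 40 routes.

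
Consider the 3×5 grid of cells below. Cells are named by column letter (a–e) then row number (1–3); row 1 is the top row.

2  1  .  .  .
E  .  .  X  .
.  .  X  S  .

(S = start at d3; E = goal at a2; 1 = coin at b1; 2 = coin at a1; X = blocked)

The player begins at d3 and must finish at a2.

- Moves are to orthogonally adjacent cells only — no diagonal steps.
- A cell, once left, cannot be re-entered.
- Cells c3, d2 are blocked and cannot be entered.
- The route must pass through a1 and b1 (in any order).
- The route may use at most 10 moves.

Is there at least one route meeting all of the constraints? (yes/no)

yes

One route that works: d3 → e3 → e2 → e1 → d1 → c1 → b1 → a1 → a2.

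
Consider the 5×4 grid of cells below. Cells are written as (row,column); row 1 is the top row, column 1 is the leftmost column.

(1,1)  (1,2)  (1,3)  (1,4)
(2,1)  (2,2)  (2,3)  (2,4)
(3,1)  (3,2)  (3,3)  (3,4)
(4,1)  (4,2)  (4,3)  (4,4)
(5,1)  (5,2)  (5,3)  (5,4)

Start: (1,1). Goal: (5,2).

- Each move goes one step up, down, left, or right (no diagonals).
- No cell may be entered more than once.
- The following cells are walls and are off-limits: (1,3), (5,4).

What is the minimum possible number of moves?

5

The Manhattan distance from (1,1) to (5,2) is |1−5| + |1−2| = 5, so at least 5 moves are needed.
A route of 5 moves achieves this: (1,1) → (2,1) → (3,1) → (4,1) → (5,1) → (5,2).
Since 5 matches the lower bound, it is optimal.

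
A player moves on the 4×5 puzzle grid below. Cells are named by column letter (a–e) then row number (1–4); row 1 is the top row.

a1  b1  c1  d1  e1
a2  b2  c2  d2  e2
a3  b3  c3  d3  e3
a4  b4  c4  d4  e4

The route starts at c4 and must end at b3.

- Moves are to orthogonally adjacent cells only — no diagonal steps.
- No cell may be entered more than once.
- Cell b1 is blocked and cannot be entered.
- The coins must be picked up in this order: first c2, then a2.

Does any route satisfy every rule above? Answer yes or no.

yes

One route that works: c4 → c3 → c2 → b2 → a2 → a3 → b3.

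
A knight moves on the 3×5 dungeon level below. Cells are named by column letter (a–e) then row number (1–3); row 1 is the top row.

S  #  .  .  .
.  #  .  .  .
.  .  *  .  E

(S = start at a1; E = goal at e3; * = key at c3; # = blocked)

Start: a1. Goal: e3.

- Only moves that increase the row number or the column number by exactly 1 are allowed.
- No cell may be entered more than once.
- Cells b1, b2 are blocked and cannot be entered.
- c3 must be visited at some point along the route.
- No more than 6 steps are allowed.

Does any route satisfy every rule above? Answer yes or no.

yes

One route that works: a1 → a2 → a3 → b3 → c3 → d3 → e3.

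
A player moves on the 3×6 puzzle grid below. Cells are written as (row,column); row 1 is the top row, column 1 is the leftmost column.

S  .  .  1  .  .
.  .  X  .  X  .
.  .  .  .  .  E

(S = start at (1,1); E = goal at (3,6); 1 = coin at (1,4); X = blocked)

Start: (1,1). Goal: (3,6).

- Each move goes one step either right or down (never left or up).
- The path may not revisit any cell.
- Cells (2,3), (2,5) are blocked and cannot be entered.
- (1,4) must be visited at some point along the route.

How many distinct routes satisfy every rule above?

A right/down-only route from (1,1) to (3,6) makes exactly 2 down-moves and 5 right-moves in some order.
With no other constraints that would be C(7,2) = 21 routes.
Split at (1,4) and multiply the segment counts (each segment already excludes blocked cells): (1,1)→(1,4): 1; (1,4)→(3,6): 2; product = 2.
That gives 2 routes.

2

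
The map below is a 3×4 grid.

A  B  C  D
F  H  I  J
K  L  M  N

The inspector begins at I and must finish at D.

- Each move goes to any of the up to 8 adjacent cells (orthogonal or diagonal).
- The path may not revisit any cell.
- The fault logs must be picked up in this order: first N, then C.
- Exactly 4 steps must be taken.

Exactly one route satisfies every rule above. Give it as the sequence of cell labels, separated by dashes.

I - N - J - C - D

The waypoints must appear in the order N, C, with no cell reused.
Route from I: down-right to N, up to J, up-left to C, right to D — 4 moves in all.
Check: order respected (N at step 1, C at step 3); 4 moves as required.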